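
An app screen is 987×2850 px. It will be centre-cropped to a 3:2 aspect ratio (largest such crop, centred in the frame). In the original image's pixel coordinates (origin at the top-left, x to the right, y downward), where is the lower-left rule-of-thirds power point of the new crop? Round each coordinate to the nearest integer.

987/2850 < 3/2, so the 3:2 crop keeps the full width 987 and trims height to 987 × 2/3 = 658.00 px.
Top offset = (2850 − 658.00)/2 = 1096.00 px; left offset = 0.
Lower-left is one-third across and two-thirds down within the crop:
x = 0.00 + 1 × 987.00/3 ≈ 329; y = 1096.00 + 2 × 658.00/3 ≈ 1535.

x = 329 px, y = 1535 px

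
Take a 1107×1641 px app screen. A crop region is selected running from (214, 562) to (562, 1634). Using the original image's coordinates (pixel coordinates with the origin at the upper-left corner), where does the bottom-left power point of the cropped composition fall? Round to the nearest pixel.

x = 330 px, y = 1277 px

Crop width = 562 − 214 = 348 px; one third is 116.00 px.
Crop height = 1634 − 562 = 1072 px; one third is 357.33 px.
The bottom-left point is one-third across and two-thirds down within the crop:
x = 214 + 1 × 116.00 ≈ 330; y = 562 + 2 × 357.33 ≈ 1277.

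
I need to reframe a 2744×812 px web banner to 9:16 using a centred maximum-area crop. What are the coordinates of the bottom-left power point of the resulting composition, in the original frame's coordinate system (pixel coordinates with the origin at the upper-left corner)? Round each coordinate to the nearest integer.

x = 1296 px, y = 541 px

2744/812 > 9/16, so the 9:16 crop keeps the full height 812 and trims width to 812 × 9/16 = 456.75 px.
Left offset = (2744 − 456.75)/2 = 1143.62 px; top offset = 0.
Bottom-left is one-third across and two-thirds down within the crop:
x = 1143.62 + 1 × 456.75/3 ≈ 1296; y = 0.00 + 2 × 812.00/3 ≈ 541.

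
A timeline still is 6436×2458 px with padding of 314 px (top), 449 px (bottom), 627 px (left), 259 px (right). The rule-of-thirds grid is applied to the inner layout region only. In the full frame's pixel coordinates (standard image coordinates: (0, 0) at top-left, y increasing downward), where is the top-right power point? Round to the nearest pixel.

Content width = 6436 − 627 − 259 = 5550 px; content height = 2458 − 314 − 449 = 1695 px.
Top-right is two-thirds across and one-third down within the inner layout region.
x = 627 + 2 × 5550/3 = 627 + 3700.00 ≈ 4327
y = 314 + 1 × 1695/3 = 314 + 565.00 ≈ 879

(4327, 879)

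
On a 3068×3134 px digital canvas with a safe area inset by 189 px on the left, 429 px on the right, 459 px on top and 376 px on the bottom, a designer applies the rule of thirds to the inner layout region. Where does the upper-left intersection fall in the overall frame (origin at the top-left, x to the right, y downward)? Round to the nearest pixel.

(1006, 1225)

Content width = 3068 − 189 − 429 = 2450 px; content height = 3134 − 459 − 376 = 2299 px.
Upper-left is one-third across and one-third down within the inner layout region.
x = 189 + 1 × 2450/3 = 189 + 816.67 ≈ 1006
y = 459 + 1 × 2299/3 = 459 + 766.33 ≈ 1225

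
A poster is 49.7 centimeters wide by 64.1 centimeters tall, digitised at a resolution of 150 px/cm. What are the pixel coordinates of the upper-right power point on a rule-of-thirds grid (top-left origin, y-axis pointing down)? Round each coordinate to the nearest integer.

(4970, 3205)

In pixels the canvas is 49.7 × 150 = 7455 wide and 64.1 × 150 = 9615 tall.
The upper-right point is two-thirds across and one-third down:
x = 2 × 7455/3 ≈ 4970; y = 1 × 9615/3 ≈ 3205.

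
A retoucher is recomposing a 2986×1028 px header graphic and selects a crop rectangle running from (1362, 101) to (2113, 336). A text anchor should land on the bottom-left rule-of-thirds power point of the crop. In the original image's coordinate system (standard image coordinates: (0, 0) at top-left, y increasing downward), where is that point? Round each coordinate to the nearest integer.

(1612, 258)

Crop width = 2113 − 1362 = 751 px; one third is 250.33 px.
Crop height = 336 − 101 = 235 px; one third is 78.33 px.
The bottom-left point is one-third across and two-thirds down within the crop:
x = 1362 + 1 × 250.33 ≈ 1612; y = 101 + 2 × 78.33 ≈ 258.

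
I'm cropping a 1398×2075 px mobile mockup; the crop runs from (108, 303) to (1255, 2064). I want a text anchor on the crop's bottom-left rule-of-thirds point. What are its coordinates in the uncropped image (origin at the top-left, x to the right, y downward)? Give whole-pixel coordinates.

(490, 1477)

Crop width = 1255 − 108 = 1147 px; one third is 382.33 px.
Crop height = 2064 − 303 = 1761 px; one third is 587.00 px.
The bottom-left point is one-third across and two-thirds down within the crop:
x = 108 + 1 × 382.33 ≈ 490; y = 303 + 2 × 587.00 ≈ 1477.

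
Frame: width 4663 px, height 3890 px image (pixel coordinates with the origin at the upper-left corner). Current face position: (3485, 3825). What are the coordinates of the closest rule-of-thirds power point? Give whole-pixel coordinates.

Third lines: x ∈ {1554, 3109}, y ∈ {1297, 2593}.
3485 is closer to x = 3109; 3825 is closer to y = 2593.
So the nearest intersection is the lower-right power point.

x = 3109 px, y = 2593 px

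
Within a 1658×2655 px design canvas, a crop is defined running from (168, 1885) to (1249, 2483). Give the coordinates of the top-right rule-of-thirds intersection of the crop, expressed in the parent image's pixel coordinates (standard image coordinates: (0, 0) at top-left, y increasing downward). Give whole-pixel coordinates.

(889, 2084)

Crop width = 1249 − 168 = 1081 px; one third is 360.33 px.
Crop height = 2483 − 1885 = 598 px; one third is 199.33 px.
The top-right point is two-thirds across and one-third down within the crop:
x = 168 + 2 × 360.33 ≈ 889; y = 1885 + 1 × 199.33 ≈ 2084.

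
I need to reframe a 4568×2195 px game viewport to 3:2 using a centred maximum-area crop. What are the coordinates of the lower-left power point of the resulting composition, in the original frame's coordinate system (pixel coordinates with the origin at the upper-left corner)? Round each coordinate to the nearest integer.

x = 1735 px, y = 1463 px

4568/2195 > 3/2, so the 3:2 crop keeps the full height 2195 and trims width to 2195 × 3/2 = 3292.50 px.
Left offset = (4568 − 3292.50)/2 = 637.75 px; top offset = 0.
Lower-left is one-third across and two-thirds down within the crop:
x = 637.75 + 1 × 3292.50/3 ≈ 1735; y = 0.00 + 2 × 2195.00/3 ≈ 1463.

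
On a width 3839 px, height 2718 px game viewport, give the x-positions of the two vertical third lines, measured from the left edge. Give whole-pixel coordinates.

3839 / 3 = 1279.67, so the vertical lines sit at one and two thirds of 3839.

x = 1280 px and x = 2559 px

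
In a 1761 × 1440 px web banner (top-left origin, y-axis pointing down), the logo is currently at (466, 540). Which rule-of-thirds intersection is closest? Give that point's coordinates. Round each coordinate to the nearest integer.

Third lines: x ∈ {587, 1174}, y ∈ {480, 960}.
466 is closer to x = 587; 540 is closer to y = 480.
So the nearest intersection is the upper-left power point.

(587, 480)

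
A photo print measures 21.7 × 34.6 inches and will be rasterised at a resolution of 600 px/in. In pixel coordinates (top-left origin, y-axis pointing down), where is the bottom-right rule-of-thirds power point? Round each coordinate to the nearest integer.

In pixels the canvas is 21.7 × 600 = 13020 wide and 34.6 × 600 = 20760 tall.
The bottom-right point is two-thirds across and two-thirds down:
x = 2 × 13020/3 ≈ 8680; y = 2 × 20760/3 ≈ 13840.

(8680, 13840)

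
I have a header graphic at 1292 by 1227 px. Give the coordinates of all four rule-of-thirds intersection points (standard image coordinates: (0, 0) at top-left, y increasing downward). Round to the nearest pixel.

One third of 1292 is 430.67; one third of 1227 is 409.
Vertical third lines at x = 431 and x = 861; horizontal third lines at y = 409 and y = 818.

(431, 409), (861, 409), (431, 818), (861, 818)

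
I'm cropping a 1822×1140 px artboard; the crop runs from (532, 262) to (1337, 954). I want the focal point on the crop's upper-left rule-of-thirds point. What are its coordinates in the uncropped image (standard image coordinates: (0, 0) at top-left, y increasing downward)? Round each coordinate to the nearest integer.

x = 800 px, y = 493 px

Crop width = 1337 − 532 = 805 px; one third is 268.33 px.
Crop height = 954 − 262 = 692 px; one third is 230.67 px.
The upper-left point is one-third across and one-third down within the crop:
x = 532 + 1 × 268.33 ≈ 800; y = 262 + 1 × 230.67 ≈ 493.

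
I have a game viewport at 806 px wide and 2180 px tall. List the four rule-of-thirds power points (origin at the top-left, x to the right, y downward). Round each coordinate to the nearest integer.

One third of 806 is 268.67; one third of 2180 is 726.67.
Vertical third lines at x = 269 and x = 537; horizontal third lines at y = 727 and y = 1453.

(269, 727), (537, 727), (269, 1453), (537, 1453)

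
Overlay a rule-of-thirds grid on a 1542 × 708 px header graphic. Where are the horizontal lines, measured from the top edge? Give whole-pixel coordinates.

708 / 3 = 236, so the horizontal lines sit at one and two thirds of 708.

236 px and 472 px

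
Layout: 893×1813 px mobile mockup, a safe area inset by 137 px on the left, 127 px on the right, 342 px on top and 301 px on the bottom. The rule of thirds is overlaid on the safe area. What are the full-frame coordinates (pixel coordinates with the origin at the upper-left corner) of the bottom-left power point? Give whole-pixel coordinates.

Content width = 893 − 137 − 127 = 629 px; content height = 1813 − 342 − 301 = 1170 px.
Bottom-left is one-third across and two-thirds down within the safe area.
x = 137 + 1 × 629/3 = 137 + 209.67 ≈ 347
y = 342 + 2 × 1170/3 = 342 + 780.00 ≈ 1122

x = 347 px, y = 1122 px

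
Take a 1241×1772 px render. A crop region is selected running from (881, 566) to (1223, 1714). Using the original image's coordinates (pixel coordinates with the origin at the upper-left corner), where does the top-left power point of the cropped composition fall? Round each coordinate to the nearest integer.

x = 995 px, y = 949 px

Crop width = 1223 − 881 = 342 px; one third is 114.00 px.
Crop height = 1714 − 566 = 1148 px; one third is 382.67 px.
The top-left point is one-third across and one-third down within the crop:
x = 881 + 1 × 114.00 ≈ 995; y = 566 + 1 × 382.67 ≈ 949.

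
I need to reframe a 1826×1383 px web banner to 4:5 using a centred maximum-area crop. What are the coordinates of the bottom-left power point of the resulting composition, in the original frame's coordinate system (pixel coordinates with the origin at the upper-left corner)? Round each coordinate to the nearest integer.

1826/1383 > 4/5, so the 4:5 crop keeps the full height 1383 and trims width to 1383 × 4/5 = 1106.40 px.
Left offset = (1826 − 1106.40)/2 = 359.80 px; top offset = 0.
Bottom-left is one-third across and two-thirds down within the crop:
x = 359.80 + 1 × 1106.40/3 ≈ 729; y = 0.00 + 2 × 1383.00/3 ≈ 922.

(729, 922)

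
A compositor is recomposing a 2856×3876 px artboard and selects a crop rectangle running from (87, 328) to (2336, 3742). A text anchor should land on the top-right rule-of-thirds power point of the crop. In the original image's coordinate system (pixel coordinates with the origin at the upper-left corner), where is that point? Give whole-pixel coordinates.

Crop width = 2336 − 87 = 2249 px; one third is 749.67 px.
Crop height = 3742 − 328 = 3414 px; one third is 1138.00 px.
The top-right point is two-thirds across and one-third down within the crop:
x = 87 + 2 × 749.67 ≈ 1586; y = 328 + 1 × 1138.00 ≈ 1466.

(1586, 1466)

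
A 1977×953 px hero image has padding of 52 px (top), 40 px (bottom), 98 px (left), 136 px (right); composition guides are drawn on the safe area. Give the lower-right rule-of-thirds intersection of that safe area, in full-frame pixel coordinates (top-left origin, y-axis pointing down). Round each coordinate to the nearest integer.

(1260, 626)

Content width = 1977 − 98 − 136 = 1743 px; content height = 953 − 52 − 40 = 861 px.
Lower-right is two-thirds across and two-thirds down within the safe area.
x = 98 + 2 × 1743/3 = 98 + 1162.00 ≈ 1260
y = 52 + 2 × 861/3 = 52 + 574.00 ≈ 626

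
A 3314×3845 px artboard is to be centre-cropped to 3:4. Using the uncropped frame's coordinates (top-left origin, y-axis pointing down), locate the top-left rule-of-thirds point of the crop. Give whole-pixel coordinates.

3314/3845 > 3/4, so the 3:4 crop keeps the full height 3845 and trims width to 3845 × 3/4 = 2883.75 px.
Left offset = (3314 − 2883.75)/2 = 215.12 px; top offset = 0.
Top-left is one-third across and one-third down within the crop:
x = 215.12 + 1 × 2883.75/3 ≈ 1176; y = 0.00 + 1 × 3845.00/3 ≈ 1282.

x = 1176 px, y = 1282 px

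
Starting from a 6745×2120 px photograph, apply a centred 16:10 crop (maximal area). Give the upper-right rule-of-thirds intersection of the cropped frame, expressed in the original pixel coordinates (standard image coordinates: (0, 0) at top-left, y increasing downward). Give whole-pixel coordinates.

x = 3938 px, y = 707 px

6745/2120 > 16/10, so the 16:10 crop keeps the full height 2120 and trims width to 2120 × 16/10 = 3392.00 px.
Left offset = (6745 − 3392.00)/2 = 1676.50 px; top offset = 0.
Upper-right is two-thirds across and one-third down within the crop:
x = 1676.50 + 2 × 3392.00/3 ≈ 3938; y = 0.00 + 1 × 2120.00/3 ≈ 707.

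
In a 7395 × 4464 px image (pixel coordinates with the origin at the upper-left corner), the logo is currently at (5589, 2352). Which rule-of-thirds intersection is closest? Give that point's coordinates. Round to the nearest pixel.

Third lines: x ∈ {2465, 4930}, y ∈ {1488, 2976}.
5589 is closer to x = 4930; 2352 is closer to y = 2976.
So the nearest intersection is the lower-right power point.

x = 4930 px, y = 2976 px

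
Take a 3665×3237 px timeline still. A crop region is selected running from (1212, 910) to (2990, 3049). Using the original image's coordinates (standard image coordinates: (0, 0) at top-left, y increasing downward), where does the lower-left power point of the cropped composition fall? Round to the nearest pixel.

Crop width = 2990 − 1212 = 1778 px; one third is 592.67 px.
Crop height = 3049 − 910 = 2139 px; one third is 713.00 px.
The lower-left point is one-third across and two-thirds down within the crop:
x = 1212 + 1 × 592.67 ≈ 1805; y = 910 + 2 × 713.00 ≈ 2336.

(1805, 2336)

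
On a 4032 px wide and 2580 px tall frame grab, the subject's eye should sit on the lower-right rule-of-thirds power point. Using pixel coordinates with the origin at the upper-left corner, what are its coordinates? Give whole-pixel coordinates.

(2688, 1720)

The lower-right point sits two-thirds of the way across and two-thirds of the way down.
x = 2 × 4032/3 ≈ 2688; y = 2 × 2580/3 ≈ 1720.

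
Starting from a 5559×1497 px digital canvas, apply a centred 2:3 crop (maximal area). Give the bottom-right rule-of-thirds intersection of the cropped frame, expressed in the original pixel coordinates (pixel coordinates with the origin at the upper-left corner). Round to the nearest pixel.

x = 2946 px, y = 998 px

5559/1497 > 2/3, so the 2:3 crop keeps the full height 1497 and trims width to 1497 × 2/3 = 998.00 px.
Left offset = (5559 − 998.00)/2 = 2280.50 px; top offset = 0.
Bottom-right is two-thirds across and two-thirds down within the crop:
x = 2280.50 + 2 × 998.00/3 ≈ 2946; y = 0.00 + 2 × 1497.00/3 ≈ 998.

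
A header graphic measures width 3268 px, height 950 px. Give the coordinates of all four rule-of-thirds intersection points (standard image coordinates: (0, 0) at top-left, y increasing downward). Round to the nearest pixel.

One third of 3268 is 1089.33; one third of 950 is 316.67.
Vertical third lines at x = 1089 and x = 2179; horizontal third lines at y = 317 and y = 633.

(1089, 317), (2179, 317), (1089, 633), (2179, 633)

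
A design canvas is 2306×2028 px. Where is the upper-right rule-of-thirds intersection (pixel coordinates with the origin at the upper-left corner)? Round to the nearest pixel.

(1537, 676)

The upper-right point sits two-thirds of the way across and one-third of the way down.
x = 2 × 2306/3 ≈ 1537; y = 1 × 2028/3 ≈ 676.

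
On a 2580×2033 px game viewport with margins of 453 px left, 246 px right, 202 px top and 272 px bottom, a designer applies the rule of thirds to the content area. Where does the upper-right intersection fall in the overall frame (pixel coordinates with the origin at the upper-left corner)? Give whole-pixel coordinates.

Content width = 2580 − 453 − 246 = 1881 px; content height = 2033 − 202 − 272 = 1559 px.
Upper-right is two-thirds across and one-third down within the content area.
x = 453 + 2 × 1881/3 = 453 + 1254.00 ≈ 1707
y = 202 + 1 × 1559/3 = 202 + 519.67 ≈ 722

x = 1707 px, y = 722 px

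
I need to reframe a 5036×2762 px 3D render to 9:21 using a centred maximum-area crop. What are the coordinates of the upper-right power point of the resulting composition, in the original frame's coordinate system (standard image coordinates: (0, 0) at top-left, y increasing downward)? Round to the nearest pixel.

x = 2715 px, y = 921 px

5036/2762 > 9/21, so the 9:21 crop keeps the full height 2762 and trims width to 2762 × 9/21 = 1183.71 px.
Left offset = (5036 − 1183.71)/2 = 1926.14 px; top offset = 0.
Upper-right is two-thirds across and one-third down within the crop:
x = 1926.14 + 2 × 1183.71/3 ≈ 2715; y = 0.00 + 1 × 2762.00/3 ≈ 921.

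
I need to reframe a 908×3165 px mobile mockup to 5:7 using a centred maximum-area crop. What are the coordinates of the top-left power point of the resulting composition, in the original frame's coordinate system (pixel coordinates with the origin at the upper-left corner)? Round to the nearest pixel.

(303, 1371)

908/3165 < 5/7, so the 5:7 crop keeps the full width 908 and trims height to 908 × 7/5 = 1271.20 px.
Top offset = (3165 − 1271.20)/2 = 946.90 px; left offset = 0.
Top-left is one-third across and one-third down within the crop:
x = 0.00 + 1 × 908.00/3 ≈ 303; y = 946.90 + 1 × 1271.20/3 ≈ 1371.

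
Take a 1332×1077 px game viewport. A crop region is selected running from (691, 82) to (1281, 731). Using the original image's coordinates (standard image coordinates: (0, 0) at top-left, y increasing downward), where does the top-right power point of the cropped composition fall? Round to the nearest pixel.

x = 1084 px, y = 298 px

Crop width = 1281 − 691 = 590 px; one third is 196.67 px.
Crop height = 731 − 82 = 649 px; one third is 216.33 px.
The top-right point is two-thirds across and one-third down within the crop:
x = 691 + 2 × 196.67 ≈ 1084; y = 82 + 1 × 216.33 ≈ 298.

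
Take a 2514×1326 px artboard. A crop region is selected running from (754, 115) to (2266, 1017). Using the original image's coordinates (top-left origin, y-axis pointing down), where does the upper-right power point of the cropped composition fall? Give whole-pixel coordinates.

Crop width = 2266 − 754 = 1512 px; one third is 504.00 px.
Crop height = 1017 − 115 = 902 px; one third is 300.67 px.
The upper-right point is two-thirds across and one-third down within the crop:
x = 754 + 2 × 504.00 ≈ 1762; y = 115 + 1 × 300.67 ≈ 416.

(1762, 416)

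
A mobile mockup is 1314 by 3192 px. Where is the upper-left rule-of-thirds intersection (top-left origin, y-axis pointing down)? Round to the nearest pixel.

The upper-left point sits one-third of the way across and one-third of the way down.
x = 1 × 1314/3 ≈ 438; y = 1 × 3192/3 ≈ 1064.

x = 438 px, y = 1064 px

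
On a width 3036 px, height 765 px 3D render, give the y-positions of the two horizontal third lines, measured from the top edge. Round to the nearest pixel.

765 / 3 = 255, so the horizontal lines sit at one and two thirds of 765.

255 px and 510 px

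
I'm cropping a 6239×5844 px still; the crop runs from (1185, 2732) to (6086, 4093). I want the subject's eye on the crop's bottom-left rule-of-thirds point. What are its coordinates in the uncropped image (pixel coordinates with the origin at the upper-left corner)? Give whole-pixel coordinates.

Crop width = 6086 − 1185 = 4901 px; one third is 1633.67 px.
Crop height = 4093 − 2732 = 1361 px; one third is 453.67 px.
The bottom-left point is one-third across and two-thirds down within the crop:
x = 1185 + 1 × 1633.67 ≈ 2819; y = 2732 + 2 × 453.67 ≈ 3639.

(2819, 3639)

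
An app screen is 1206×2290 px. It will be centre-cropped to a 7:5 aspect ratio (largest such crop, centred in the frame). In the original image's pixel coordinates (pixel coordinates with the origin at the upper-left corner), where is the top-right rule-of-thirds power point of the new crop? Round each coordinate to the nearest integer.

x = 804 px, y = 1001 px

1206/2290 < 7/5, so the 7:5 crop keeps the full width 1206 and trims height to 1206 × 5/7 = 861.43 px.
Top offset = (2290 − 861.43)/2 = 714.29 px; left offset = 0.
Top-right is two-thirds across and one-third down within the crop:
x = 0.00 + 2 × 1206.00/3 ≈ 804; y = 714.29 + 1 × 861.43/3 ≈ 1001.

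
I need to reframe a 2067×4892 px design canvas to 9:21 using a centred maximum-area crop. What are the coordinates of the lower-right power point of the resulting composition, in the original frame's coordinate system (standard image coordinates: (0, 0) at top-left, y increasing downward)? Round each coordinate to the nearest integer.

2067/4892 < 9/21, so the 9:21 crop keeps the full width 2067 and trims height to 2067 × 21/9 = 4823.00 px.
Top offset = (4892 − 4823.00)/2 = 34.50 px; left offset = 0.
Lower-right is two-thirds across and two-thirds down within the crop:
x = 0.00 + 2 × 2067.00/3 ≈ 1378; y = 34.50 + 2 × 4823.00/3 ≈ 3250.

x = 1378 px, y = 3250 px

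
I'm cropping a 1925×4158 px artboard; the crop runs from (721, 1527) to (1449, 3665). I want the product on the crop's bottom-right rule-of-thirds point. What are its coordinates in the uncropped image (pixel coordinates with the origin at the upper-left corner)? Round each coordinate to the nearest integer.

(1206, 2952)

Crop width = 1449 − 721 = 728 px; one third is 242.67 px.
Crop height = 3665 − 1527 = 2138 px; one third is 712.67 px.
The bottom-right point is two-thirds across and two-thirds down within the crop:
x = 721 + 2 × 242.67 ≈ 1206; y = 1527 + 2 × 712.67 ≈ 2952.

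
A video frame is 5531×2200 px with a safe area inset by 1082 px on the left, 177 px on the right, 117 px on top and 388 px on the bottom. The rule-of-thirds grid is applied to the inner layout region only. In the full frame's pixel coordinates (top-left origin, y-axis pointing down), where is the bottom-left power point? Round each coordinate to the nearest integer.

Content width = 5531 − 1082 − 177 = 4272 px; content height = 2200 − 117 − 388 = 1695 px.
Bottom-left is one-third across and two-thirds down within the inner layout region.
x = 1082 + 1 × 4272/3 = 1082 + 1424.00 ≈ 2506
y = 117 + 2 × 1695/3 = 117 + 1130.00 ≈ 1247

(2506, 1247)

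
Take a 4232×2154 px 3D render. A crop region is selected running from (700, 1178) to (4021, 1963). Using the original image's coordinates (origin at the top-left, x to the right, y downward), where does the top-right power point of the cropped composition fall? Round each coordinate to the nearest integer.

(2914, 1440)

Crop width = 4021 − 700 = 3321 px; one third is 1107.00 px.
Crop height = 1963 − 1178 = 785 px; one third is 261.67 px.
The top-right point is two-thirds across and one-third down within the crop:
x = 700 + 2 × 1107.00 ≈ 2914; y = 1178 + 1 × 261.67 ≈ 1440.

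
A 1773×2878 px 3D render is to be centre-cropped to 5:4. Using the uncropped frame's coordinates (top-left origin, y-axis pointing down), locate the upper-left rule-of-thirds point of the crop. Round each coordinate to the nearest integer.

x = 591 px, y = 1203 px

1773/2878 < 5/4, so the 5:4 crop keeps the full width 1773 and trims height to 1773 × 4/5 = 1418.40 px.
Top offset = (2878 − 1418.40)/2 = 729.80 px; left offset = 0.
Upper-left is one-third across and one-third down within the crop:
x = 0.00 + 1 × 1773.00/3 ≈ 591; y = 729.80 + 1 × 1418.40/3 ≈ 1203.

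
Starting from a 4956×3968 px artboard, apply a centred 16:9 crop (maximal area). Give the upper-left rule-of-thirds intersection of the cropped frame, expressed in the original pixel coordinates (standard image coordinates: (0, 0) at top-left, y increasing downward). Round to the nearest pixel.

4956/3968 < 16/9, so the 16:9 crop keeps the full width 4956 and trims height to 4956 × 9/16 = 2787.75 px.
Top offset = (3968 − 2787.75)/2 = 590.12 px; left offset = 0.
Upper-left is one-third across and one-third down within the crop:
x = 0.00 + 1 × 4956.00/3 ≈ 1652; y = 590.12 + 1 × 2787.75/3 ≈ 1519.

x = 1652 px, y = 1519 px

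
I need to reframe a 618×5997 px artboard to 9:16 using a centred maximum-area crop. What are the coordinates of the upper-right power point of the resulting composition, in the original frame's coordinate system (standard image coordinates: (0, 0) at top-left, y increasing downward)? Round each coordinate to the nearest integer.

x = 412 px, y = 2815 px

618/5997 < 9/16, so the 9:16 crop keeps the full width 618 and trims height to 618 × 16/9 = 1098.67 px.
Top offset = (5997 − 1098.67)/2 = 2449.17 px; left offset = 0.
Upper-right is two-thirds across and one-third down within the crop:
x = 0.00 + 2 × 618.00/3 ≈ 412; y = 2449.17 + 1 × 1098.67/3 ≈ 2815.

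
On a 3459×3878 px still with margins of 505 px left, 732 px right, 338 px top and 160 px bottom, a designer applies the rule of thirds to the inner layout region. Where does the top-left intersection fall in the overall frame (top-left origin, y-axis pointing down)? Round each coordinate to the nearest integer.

Content width = 3459 − 505 − 732 = 2222 px; content height = 3878 − 338 − 160 = 3380 px.
Top-left is one-third across and one-third down within the inner layout region.
x = 505 + 1 × 2222/3 = 505 + 740.67 ≈ 1246
y = 338 + 1 × 3380/3 = 338 + 1126.67 ≈ 1465

(1246, 1465)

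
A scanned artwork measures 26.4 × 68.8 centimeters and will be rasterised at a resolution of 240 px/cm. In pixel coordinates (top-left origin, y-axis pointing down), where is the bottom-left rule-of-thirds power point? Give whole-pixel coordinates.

(2112, 11008)

In pixels the canvas is 26.4 × 240 = 6336 wide and 68.8 × 240 = 16512 tall.
The bottom-left point is one-third across and two-thirds down:
x = 1 × 6336/3 ≈ 2112; y = 2 × 16512/3 ≈ 11008.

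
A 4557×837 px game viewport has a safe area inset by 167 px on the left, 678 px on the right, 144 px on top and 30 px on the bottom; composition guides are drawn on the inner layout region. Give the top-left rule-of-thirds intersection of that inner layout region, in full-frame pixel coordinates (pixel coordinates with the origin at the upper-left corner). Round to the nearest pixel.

(1404, 365)

Content width = 4557 − 167 − 678 = 3712 px; content height = 837 − 144 − 30 = 663 px.
Top-left is one-third across and one-third down within the inner layout region.
x = 167 + 1 × 3712/3 = 167 + 1237.33 ≈ 1404
y = 144 + 1 × 663/3 = 144 + 221.00 ≈ 365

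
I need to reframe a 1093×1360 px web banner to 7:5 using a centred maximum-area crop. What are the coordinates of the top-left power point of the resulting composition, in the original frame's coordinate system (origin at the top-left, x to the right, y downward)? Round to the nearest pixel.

1093/1360 < 7/5, so the 7:5 crop keeps the full width 1093 and trims height to 1093 × 5/7 = 780.71 px.
Top offset = (1360 − 780.71)/2 = 289.64 px; left offset = 0.
Top-left is one-third across and one-third down within the crop:
x = 0.00 + 1 × 1093.00/3 ≈ 364; y = 289.64 + 1 × 780.71/3 ≈ 550.

x = 364 px, y = 550 px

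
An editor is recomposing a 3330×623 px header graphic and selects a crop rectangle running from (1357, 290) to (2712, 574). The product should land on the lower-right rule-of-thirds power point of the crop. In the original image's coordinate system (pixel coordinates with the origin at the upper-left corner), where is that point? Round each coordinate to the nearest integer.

Crop width = 2712 − 1357 = 1355 px; one third is 451.67 px.
Crop height = 574 − 290 = 284 px; one third is 94.67 px.
The lower-right point is two-thirds across and two-thirds down within the crop:
x = 1357 + 2 × 451.67 ≈ 2260; y = 290 + 2 × 94.67 ≈ 479.

x = 2260 px, y = 479 px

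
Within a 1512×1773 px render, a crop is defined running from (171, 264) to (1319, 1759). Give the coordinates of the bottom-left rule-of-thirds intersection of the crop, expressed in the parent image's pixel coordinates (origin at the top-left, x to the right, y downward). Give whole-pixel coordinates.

Crop width = 1319 − 171 = 1148 px; one third is 382.67 px.
Crop height = 1759 − 264 = 1495 px; one third is 498.33 px.
The bottom-left point is one-third across and two-thirds down within the crop:
x = 171 + 1 × 382.67 ≈ 554; y = 264 + 2 × 498.33 ≈ 1261.

x = 554 px, y = 1261 px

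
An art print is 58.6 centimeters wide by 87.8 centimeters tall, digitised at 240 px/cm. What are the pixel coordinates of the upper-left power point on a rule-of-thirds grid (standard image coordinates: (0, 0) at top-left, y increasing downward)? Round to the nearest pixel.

x = 4688 px, y = 7024 px

In pixels the canvas is 58.6 × 240 = 14064 wide and 87.8 × 240 = 21072 tall.
The upper-left point is one-third across and one-third down:
x = 1 × 14064/3 ≈ 4688; y = 1 × 21072/3 ≈ 7024.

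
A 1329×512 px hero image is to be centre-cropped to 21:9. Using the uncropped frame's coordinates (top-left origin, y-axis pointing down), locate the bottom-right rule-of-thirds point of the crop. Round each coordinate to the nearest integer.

1329/512 > 21/9, so the 21:9 crop keeps the full height 512 and trims width to 512 × 21/9 = 1194.67 px.
Left offset = (1329 − 1194.67)/2 = 67.17 px; top offset = 0.
Bottom-right is two-thirds across and two-thirds down within the crop:
x = 67.17 + 2 × 1194.67/3 ≈ 864; y = 0.00 + 2 × 512.00/3 ≈ 341.

(864, 341)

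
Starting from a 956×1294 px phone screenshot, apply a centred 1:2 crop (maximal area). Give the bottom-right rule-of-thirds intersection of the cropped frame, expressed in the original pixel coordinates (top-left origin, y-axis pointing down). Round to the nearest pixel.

956/1294 > 1/2, so the 1:2 crop keeps the full height 1294 and trims width to 1294 × 1/2 = 647.00 px.
Left offset = (956 − 647.00)/2 = 154.50 px; top offset = 0.
Bottom-right is two-thirds across and two-thirds down within the crop:
x = 154.50 + 2 × 647.00/3 ≈ 586; y = 0.00 + 2 × 1294.00/3 ≈ 863.

(586, 863)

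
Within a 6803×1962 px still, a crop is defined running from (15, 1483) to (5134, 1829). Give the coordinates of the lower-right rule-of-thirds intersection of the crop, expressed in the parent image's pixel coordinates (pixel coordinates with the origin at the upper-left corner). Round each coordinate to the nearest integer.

Crop width = 5134 − 15 = 5119 px; one third is 1706.33 px.
Crop height = 1829 − 1483 = 346 px; one third is 115.33 px.
The lower-right point is two-thirds across and two-thirds down within the crop:
x = 15 + 2 × 1706.33 ≈ 3428; y = 1483 + 2 × 115.33 ≈ 1714.

x = 3428 px, y = 1714 px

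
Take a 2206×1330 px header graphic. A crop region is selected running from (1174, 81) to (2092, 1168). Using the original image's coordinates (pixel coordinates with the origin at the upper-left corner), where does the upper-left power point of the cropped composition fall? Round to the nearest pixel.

(1480, 443)

Crop width = 2092 − 1174 = 918 px; one third is 306.00 px.
Crop height = 1168 − 81 = 1087 px; one third is 362.33 px.
The upper-left point is one-third across and one-third down within the crop:
x = 1174 + 1 × 306.00 ≈ 1480; y = 81 + 1 × 362.33 ≈ 443.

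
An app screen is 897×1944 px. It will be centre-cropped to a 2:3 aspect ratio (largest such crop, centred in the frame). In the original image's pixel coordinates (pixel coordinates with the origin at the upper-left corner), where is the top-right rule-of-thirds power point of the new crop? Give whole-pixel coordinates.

897/1944 < 2/3, so the 2:3 crop keeps the full width 897 and trims height to 897 × 3/2 = 1345.50 px.
Top offset = (1944 − 1345.50)/2 = 299.25 px; left offset = 0.
Top-right is two-thirds across and one-third down within the crop:
x = 0.00 + 2 × 897.00/3 ≈ 598; y = 299.25 + 1 × 1345.50/3 ≈ 748.

x = 598 px, y = 748 px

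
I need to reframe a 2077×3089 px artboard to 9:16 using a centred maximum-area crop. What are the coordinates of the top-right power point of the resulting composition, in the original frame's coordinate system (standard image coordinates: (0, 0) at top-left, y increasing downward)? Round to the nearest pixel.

(1328, 1030)

2077/3089 > 9/16, so the 9:16 crop keeps the full height 3089 and trims width to 3089 × 9/16 = 1737.56 px.
Left offset = (2077 − 1737.56)/2 = 169.72 px; top offset = 0.
Top-right is two-thirds across and one-third down within the crop:
x = 169.72 + 2 × 1737.56/3 ≈ 1328; y = 0.00 + 1 × 3089.00/3 ≈ 1030.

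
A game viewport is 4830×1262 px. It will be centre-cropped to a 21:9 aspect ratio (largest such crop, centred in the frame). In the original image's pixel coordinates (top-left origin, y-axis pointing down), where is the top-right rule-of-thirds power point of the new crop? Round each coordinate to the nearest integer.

4830/1262 > 21/9, so the 21:9 crop keeps the full height 1262 and trims width to 1262 × 21/9 = 2944.67 px.
Left offset = (4830 − 2944.67)/2 = 942.67 px; top offset = 0.
Top-right is two-thirds across and one-third down within the crop:
x = 942.67 + 2 × 2944.67/3 ≈ 2906; y = 0.00 + 1 × 1262.00/3 ≈ 421.

(2906, 421)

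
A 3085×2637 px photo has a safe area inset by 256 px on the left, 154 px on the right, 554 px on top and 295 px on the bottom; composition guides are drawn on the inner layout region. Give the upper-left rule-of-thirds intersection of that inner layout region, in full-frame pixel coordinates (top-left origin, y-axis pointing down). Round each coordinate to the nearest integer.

x = 1148 px, y = 1150 px

Content width = 3085 − 256 − 154 = 2675 px; content height = 2637 − 554 − 295 = 1788 px.
Upper-left is one-third across and one-third down within the inner layout region.
x = 256 + 1 × 2675/3 = 256 + 891.67 ≈ 1148
y = 554 + 1 × 1788/3 = 554 + 596.00 ≈ 1150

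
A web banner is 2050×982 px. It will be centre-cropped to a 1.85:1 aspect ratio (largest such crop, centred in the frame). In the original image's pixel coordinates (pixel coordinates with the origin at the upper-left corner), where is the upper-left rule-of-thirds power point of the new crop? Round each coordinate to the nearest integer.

2050/982 > 1.85/1, so the 1.85:1 crop keeps the full height 982 and trims width to 982 × 1.85/1 = 1816.70 px.
Left offset = (2050 − 1816.70)/2 = 116.65 px; top offset = 0.
Upper-left is one-third across and one-third down within the crop:
x = 116.65 + 1 × 1816.70/3 ≈ 722; y = 0.00 + 1 × 982.00/3 ≈ 327.

(722, 327)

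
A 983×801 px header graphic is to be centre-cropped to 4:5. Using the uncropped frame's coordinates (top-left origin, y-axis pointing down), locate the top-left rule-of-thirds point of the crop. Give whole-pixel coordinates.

(385, 267)

983/801 > 4/5, so the 4:5 crop keeps the full height 801 and trims width to 801 × 4/5 = 640.80 px.
Left offset = (983 − 640.80)/2 = 171.10 px; top offset = 0.
Top-left is one-third across and one-third down within the crop:
x = 171.10 + 1 × 640.80/3 ≈ 385; y = 0.00 + 1 × 801.00/3 ≈ 267.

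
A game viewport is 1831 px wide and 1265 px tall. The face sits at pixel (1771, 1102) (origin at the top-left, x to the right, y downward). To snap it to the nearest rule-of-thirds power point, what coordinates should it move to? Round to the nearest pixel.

(1221, 843)

Third lines: x ∈ {610, 1221}, y ∈ {422, 843}.
1771 is closer to x = 1221; 1102 is closer to y = 843.
So the nearest intersection is the lower-right power point.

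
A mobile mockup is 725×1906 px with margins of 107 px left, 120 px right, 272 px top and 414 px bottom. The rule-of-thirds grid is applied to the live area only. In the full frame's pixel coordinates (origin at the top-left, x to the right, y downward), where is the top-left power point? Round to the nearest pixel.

x = 273 px, y = 679 px

Content width = 725 − 107 − 120 = 498 px; content height = 1906 − 272 − 414 = 1220 px.
Top-left is one-third across and one-third down within the live area.
x = 107 + 1 × 498/3 = 107 + 166.00 ≈ 273
y = 272 + 1 × 1220/3 = 272 + 406.67 ≈ 679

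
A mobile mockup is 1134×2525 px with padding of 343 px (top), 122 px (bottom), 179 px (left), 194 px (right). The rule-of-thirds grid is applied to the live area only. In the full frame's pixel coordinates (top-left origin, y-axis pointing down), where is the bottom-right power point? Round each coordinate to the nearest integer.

(686, 1716)

Content width = 1134 − 179 − 194 = 761 px; content height = 2525 − 343 − 122 = 2060 px.
Bottom-right is two-thirds across and two-thirds down within the live area.
x = 179 + 2 × 761/3 = 179 + 507.33 ≈ 686
y = 343 + 2 × 2060/3 = 343 + 1373.33 ≈ 1716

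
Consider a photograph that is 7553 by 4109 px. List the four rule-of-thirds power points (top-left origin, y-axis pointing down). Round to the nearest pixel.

(2518, 1370), (5035, 1370), (2518, 2739), (5035, 2739)

One third of 7553 is 2517.67; one third of 4109 is 1369.67.
Vertical third lines at x = 2518 and x = 5035; horizontal third lines at y = 1370 and y = 2739.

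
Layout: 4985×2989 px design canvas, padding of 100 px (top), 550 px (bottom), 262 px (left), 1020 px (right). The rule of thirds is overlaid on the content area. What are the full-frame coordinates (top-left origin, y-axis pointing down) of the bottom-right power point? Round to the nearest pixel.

(2731, 1659)

Content width = 4985 − 262 − 1020 = 3703 px; content height = 2989 − 100 − 550 = 2339 px.
Bottom-right is two-thirds across and two-thirds down within the content area.
x = 262 + 2 × 3703/3 = 262 + 2468.67 ≈ 2731
y = 100 + 2 × 2339/3 = 100 + 1559.33 ≈ 1659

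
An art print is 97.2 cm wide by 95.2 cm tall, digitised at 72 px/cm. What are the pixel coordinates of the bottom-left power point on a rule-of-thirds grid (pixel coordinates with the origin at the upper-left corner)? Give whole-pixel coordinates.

In pixels the canvas is 97.2 × 72 = 6998.4 wide and 95.2 × 72 = 6854.4 tall.
The bottom-left point is one-third across and two-thirds down:
x = 1 × 6998.4/3 ≈ 2333; y = 2 × 6854.4/3 ≈ 4570.

(2333, 4570)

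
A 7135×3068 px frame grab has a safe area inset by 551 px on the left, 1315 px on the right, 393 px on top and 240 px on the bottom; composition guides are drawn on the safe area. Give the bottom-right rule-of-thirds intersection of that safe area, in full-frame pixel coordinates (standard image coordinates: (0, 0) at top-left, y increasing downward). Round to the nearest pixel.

Content width = 7135 − 551 − 1315 = 5269 px; content height = 3068 − 393 − 240 = 2435 px.
Bottom-right is two-thirds across and two-thirds down within the safe area.
x = 551 + 2 × 5269/3 = 551 + 3512.67 ≈ 4064
y = 393 + 2 × 2435/3 = 393 + 1623.33 ≈ 2016

x = 4064 px, y = 2016 px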